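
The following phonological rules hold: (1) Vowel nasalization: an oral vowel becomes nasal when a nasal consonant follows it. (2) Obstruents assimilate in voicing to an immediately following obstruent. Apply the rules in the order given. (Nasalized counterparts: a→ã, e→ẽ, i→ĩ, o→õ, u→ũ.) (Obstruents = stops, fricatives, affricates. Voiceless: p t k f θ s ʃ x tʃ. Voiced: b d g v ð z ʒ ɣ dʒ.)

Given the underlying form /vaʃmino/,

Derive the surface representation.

Rule 1: /i/ before nasal /n/ → [ĩ]
After rule 1: vaʃmĩno
Rule 2: no segment meets the rule's conditions; no change.

[vaʃmĩno]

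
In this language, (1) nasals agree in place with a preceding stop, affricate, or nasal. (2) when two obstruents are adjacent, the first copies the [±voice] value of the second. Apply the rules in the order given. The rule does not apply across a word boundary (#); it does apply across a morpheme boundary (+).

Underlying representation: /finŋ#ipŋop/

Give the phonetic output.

Rule 1: /ŋ/ after /n/ (alveolar) → [n]
Rule 1: /ŋ/ after /p/ (labial) → [m]
After rule 1: finn#ipmop
Rule 2: no segment meets the rule's conditions; no change.

[finn#ipmop]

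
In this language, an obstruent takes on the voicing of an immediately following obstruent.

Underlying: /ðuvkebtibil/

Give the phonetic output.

/v/ before /k/ (voiceless) → [f]
/b/ before /t/ (voiceless) → [p]

[ðufkeptibil]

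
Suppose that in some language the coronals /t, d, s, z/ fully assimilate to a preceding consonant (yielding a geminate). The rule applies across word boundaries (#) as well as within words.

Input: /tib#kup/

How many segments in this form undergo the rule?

0

No segment meets the rule's conditions.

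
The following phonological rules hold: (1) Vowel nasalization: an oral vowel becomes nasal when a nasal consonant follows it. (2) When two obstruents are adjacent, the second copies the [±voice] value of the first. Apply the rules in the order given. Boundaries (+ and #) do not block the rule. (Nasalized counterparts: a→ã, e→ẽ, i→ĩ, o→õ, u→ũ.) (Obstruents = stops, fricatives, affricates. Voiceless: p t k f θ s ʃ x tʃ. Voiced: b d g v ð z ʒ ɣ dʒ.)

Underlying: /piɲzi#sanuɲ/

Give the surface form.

[pĩɲzi#sãnũɲ]

Rule 1: /i/ before nasal /ɲ/ → [ĩ]
Rule 1: /a/ before nasal /n/ → [ã]
Rule 1: /u/ before nasal /ɲ/ → [ũ]
After rule 1: pĩɲzi#sãnũɲ
Rule 2: no segment meets the rule's conditions; no change.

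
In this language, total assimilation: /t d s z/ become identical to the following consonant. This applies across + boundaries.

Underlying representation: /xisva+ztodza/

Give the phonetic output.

[xivva+ttozza]

/s/ before /v/ → [v] (total assimilation)
/z/ before /t/ → [t] (total assimilation)
/d/ before /z/ → [z] (total assimilation)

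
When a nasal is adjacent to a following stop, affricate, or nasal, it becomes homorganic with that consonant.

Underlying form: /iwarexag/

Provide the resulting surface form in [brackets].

no segment meets the rule's conditions; no change.

[iwarexag]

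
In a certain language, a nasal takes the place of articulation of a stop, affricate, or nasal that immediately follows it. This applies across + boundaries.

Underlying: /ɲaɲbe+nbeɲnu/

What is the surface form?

/ɲ/ before /b/ (labial) → [m]
/n/ before /b/ (labial) → [m]
/ɲ/ before /n/ (alveolar) → [n]

[ɲambe+mbennu]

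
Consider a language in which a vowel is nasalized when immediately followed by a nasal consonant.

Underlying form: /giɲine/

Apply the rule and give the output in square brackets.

[gĩɲĩne]

/i/ before nasal /ɲ/ → [ĩ]
/i/ before nasal /n/ → [ĩ]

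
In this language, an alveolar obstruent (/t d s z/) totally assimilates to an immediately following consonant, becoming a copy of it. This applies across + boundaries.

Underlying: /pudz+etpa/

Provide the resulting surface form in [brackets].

[puzz+eppa]

/d/ before /z/ → [z] (total assimilation)
/t/ before /p/ → [p] (total assimilation)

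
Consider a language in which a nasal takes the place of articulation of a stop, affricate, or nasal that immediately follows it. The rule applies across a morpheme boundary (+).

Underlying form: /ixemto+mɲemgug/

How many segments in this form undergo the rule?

3

/m/ before /t/ (alveolar) → [n]
/m/ before /ɲ/ (palatal) → [ɲ]
/m/ before /g/ (velar) → [ŋ]
3 segments change.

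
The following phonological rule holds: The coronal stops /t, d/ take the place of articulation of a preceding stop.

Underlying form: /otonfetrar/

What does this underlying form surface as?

no segment meets the rule's conditions; no change.

[otonfetrar]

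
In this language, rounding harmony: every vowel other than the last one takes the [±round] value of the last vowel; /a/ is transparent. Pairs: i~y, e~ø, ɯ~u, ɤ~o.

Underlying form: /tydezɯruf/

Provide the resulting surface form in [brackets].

/e/ harmonizes with /u/ ([+round]) → [ø]
/ɯ/ harmonizes with /u/ ([+round]) → [u]

[tydøzuruf]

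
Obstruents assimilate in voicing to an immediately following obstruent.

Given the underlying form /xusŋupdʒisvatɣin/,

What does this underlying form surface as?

/p/ before /dʒ/ (voiced) → [b]
/s/ before /v/ (voiced) → [z]
/t/ before /ɣ/ (voiced) → [d]

[xusŋubdʒizvadɣin]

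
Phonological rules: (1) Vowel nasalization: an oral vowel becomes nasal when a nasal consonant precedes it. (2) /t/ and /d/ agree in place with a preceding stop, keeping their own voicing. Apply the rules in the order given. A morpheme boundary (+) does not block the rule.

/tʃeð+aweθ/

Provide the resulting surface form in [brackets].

[tʃeð+aweθ]

Rule 1: no segment meets the rule's conditions; no change.
After rule 1: tʃeð+aweθ
Rule 2: no segment meets the rule's conditions; no change.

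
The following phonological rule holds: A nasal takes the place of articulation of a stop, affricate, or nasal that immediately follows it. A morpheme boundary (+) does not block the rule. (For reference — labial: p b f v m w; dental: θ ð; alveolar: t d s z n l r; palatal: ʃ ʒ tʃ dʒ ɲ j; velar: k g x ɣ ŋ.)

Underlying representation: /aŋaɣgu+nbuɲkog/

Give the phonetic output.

[aŋaɣgu+mbuŋkog]

/n/ before /b/ (labial) → [m]
/ɲ/ before /k/ (velar) → [ŋ]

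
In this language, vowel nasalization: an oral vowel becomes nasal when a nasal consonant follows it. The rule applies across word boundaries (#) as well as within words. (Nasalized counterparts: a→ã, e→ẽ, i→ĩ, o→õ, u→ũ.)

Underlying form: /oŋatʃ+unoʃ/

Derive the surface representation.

[õŋatʃ+ũnoʃ]

/o/ before nasal /ŋ/ → [õ]
/u/ before nasal /n/ → [ũ]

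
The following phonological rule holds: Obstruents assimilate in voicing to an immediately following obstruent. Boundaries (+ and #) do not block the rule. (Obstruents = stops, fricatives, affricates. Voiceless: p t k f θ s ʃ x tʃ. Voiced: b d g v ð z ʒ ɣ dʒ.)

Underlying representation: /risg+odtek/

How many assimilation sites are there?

/s/ before /g/ (voiced) → [z]
/d/ before /t/ (voiceless) → [t]
2 segments change.

2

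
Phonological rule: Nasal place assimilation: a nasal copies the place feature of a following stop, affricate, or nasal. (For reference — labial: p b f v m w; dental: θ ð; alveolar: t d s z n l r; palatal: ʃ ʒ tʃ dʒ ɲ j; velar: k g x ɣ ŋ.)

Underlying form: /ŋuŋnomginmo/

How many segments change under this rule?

3

/ŋ/ before /n/ (alveolar) → [n]
/m/ before /g/ (velar) → [ŋ]
/n/ before /m/ (labial) → [m]
3 segments change.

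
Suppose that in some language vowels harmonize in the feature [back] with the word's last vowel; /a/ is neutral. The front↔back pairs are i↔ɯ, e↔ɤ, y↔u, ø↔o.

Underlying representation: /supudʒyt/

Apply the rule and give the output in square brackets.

[sypydʒyt]

/u/ harmonizes with /y/ ([-back]) → [y]
/u/ harmonizes with /y/ ([-back]) → [y]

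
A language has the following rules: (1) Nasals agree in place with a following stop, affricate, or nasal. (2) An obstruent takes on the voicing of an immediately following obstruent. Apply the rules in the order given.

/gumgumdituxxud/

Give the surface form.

Rule 1: /m/ before /g/ (velar) → [ŋ]
Rule 1: /m/ before /d/ (alveolar) → [n]
After rule 1: guŋgundituxxud
Rule 2: no segment meets the rule's conditions; no change.

[guŋgundituxxud]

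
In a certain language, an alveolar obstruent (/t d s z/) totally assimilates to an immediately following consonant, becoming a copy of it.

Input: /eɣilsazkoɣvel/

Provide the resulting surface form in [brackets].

[eɣilsakkoɣvel]

/z/ before /k/ → [k] (total assimilation)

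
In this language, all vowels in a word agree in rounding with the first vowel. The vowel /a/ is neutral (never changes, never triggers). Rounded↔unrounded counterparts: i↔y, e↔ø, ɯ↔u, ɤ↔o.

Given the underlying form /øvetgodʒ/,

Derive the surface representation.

[øvøtgodʒ]

/e/ harmonizes with /ø/ ([+round]) → [ø]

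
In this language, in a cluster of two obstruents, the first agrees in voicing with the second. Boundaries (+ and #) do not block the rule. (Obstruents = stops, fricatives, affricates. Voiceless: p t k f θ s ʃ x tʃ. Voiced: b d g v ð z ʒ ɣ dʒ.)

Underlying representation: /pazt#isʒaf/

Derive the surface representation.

/z/ before /t/ (voiceless) → [s]
/s/ before /ʒ/ (voiced) → [z]

[past#izʒaf]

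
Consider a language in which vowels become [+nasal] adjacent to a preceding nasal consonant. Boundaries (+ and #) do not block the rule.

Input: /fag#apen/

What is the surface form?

[fag#apen]

no segment meets the rule's conditions; no change.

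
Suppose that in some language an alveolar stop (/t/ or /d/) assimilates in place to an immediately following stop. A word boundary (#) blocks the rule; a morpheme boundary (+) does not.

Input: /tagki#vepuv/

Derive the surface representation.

[tagki#vepuv]

no segment meets the rule's conditions; no change.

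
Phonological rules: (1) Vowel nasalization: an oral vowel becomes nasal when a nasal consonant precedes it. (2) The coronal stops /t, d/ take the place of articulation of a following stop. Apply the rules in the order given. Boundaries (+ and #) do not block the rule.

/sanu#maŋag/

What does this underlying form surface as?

Rule 1: /u/ after nasal /n/ → [ũ]
Rule 1: /a/ after nasal /m/ → [ã]
Rule 1: /a/ after nasal /ŋ/ → [ã]
After rule 1: sanũ#mãŋãg
Rule 2: no segment meets the rule's conditions; no change.

[sanũ#mãŋãg]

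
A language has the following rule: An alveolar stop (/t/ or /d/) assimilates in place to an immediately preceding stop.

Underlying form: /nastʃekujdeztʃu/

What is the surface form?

[nastʃekujdeztʃu]

no segment meets the rule's conditions; no change.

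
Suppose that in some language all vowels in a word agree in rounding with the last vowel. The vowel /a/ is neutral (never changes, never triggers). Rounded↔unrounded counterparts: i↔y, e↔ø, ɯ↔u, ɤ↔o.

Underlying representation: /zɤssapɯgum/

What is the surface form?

[zossapugum]

/ɤ/ harmonizes with /u/ ([+round]) → [o]
/ɯ/ harmonizes with /u/ ([+round]) → [u]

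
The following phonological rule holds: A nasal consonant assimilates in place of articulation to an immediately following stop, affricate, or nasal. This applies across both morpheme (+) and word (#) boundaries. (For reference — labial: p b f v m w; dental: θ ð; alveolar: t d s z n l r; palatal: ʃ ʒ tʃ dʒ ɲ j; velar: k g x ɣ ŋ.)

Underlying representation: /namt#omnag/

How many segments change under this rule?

/m/ before /t/ (alveolar) → [n]
/m/ before /n/ (alveolar) → [n]
2 segments change.

2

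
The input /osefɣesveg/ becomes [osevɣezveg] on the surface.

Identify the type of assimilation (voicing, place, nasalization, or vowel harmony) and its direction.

/f/→[v] /s/→[z].
Each target copies a feature from the following segment, so the direction is regressive.

voicing assimilation, regressive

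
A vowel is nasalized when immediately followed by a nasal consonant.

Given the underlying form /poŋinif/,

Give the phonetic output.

[põŋĩnif]

/o/ before nasal /ŋ/ → [õ]
/i/ before nasal /n/ → [ĩ]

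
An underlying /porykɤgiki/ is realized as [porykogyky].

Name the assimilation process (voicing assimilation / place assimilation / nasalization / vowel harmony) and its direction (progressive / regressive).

vowel harmony, progressive

/ɤ/→[o] /i/→[y] /i/→[y].
Vowels agree with the first vowel, so the harmony is progressive.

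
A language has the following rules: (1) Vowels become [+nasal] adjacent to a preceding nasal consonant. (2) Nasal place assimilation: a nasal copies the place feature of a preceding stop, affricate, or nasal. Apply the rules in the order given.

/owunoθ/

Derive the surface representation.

[owunõθ]

Rule 1: /o/ after nasal /n/ → [õ]
After rule 1: owunõθ
Rule 2: no segment meets the rule's conditions; no change.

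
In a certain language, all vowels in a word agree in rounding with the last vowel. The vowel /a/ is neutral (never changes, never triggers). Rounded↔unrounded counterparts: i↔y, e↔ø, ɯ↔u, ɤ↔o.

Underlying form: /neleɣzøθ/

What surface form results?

[nøløɣzøθ]

/e/ harmonizes with /ø/ ([+round]) → [ø]
/e/ harmonizes with /ø/ ([+round]) → [ø]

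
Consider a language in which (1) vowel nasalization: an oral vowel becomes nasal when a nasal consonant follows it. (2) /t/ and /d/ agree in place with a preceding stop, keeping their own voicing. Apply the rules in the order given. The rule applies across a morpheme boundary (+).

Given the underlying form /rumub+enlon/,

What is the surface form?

[rũmub+ẽnlõn]

Rule 1: /u/ before nasal /m/ → [ũ]
Rule 1: /e/ before nasal /n/ → [ẽ]
Rule 1: /o/ before nasal /n/ → [õ]
After rule 1: rũmub+ẽnlõn
Rule 2: no segment meets the rule's conditions; no change.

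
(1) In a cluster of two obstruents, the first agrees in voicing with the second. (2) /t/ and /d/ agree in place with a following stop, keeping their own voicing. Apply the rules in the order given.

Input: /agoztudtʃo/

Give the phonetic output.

Rule 1: /z/ before /t/ (voiceless) → [s]
Rule 1: /d/ before /tʃ/ (voiceless) → [t]
After rule 1: agostuttʃo
Rule 2: no segment meets the rule's conditions; no change.

[agostuttʃo]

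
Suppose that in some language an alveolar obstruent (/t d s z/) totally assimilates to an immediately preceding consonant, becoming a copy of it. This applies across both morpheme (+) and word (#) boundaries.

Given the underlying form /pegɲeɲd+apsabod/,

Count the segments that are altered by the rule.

2

/d/ after /ɲ/ → [ɲ] (total assimilation)
/s/ after /p/ → [p] (total assimilation)
2 segments change.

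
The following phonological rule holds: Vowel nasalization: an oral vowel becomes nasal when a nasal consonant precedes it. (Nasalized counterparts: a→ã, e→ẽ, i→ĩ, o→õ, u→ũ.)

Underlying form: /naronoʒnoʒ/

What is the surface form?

[nãronõʒnõʒ]

/a/ after nasal /n/ → [ã]
/o/ after nasal /n/ → [õ]
/o/ after nasal /n/ → [õ]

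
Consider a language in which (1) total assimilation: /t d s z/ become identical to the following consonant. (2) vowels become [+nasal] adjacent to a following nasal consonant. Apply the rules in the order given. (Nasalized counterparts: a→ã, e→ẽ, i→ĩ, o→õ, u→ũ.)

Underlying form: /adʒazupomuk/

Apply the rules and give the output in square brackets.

Rule 1: no segment meets the rule's conditions; no change.
After rule 1: adʒazupomuk
Rule 2: /o/ before nasal /m/ → [õ]

[adʒazupõmuk]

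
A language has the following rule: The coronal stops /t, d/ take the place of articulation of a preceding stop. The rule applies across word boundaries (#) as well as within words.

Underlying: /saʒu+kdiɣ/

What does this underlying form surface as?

/d/ after /k/ (velar) → [g]

[saʒu+kgiɣ]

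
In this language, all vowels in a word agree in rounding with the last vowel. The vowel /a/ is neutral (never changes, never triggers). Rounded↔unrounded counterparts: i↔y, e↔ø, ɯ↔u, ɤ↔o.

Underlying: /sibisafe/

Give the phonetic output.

[sibisafe]

no segment meets the rule's conditions; no change.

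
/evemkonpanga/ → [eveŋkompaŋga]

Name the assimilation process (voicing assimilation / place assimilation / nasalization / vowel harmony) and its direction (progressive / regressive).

place assimilation, regressive

/m/→[ŋ] /n/→[m] /n/→[ŋ].
Each target copies a feature from the following segment, so the direction is regressive.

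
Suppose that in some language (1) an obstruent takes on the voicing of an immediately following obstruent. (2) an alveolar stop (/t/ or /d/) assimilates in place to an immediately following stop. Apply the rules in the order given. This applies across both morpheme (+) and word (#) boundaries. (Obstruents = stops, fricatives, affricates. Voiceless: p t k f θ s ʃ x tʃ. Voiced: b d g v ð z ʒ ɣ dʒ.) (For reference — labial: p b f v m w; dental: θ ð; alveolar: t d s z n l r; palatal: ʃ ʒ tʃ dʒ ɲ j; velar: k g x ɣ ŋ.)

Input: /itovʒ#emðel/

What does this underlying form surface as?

[itovʒ#emðel]

Rule 1: no segment meets the rule's conditions; no change.
After rule 1: itovʒ#emðel
Rule 2: no segment meets the rule's conditions; no change.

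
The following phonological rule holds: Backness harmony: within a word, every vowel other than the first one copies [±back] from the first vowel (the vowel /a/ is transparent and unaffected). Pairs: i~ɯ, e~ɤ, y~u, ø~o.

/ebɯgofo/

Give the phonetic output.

/ɯ/ harmonizes with /e/ ([-back]) → [i]
/o/ harmonizes with /e/ ([-back]) → [ø]
/o/ harmonizes with /e/ ([-back]) → [ø]

[ebigøfø]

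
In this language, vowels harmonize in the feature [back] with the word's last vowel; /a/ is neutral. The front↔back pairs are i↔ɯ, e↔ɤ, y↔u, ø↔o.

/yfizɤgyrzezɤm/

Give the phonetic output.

[ufɯzɤgurzɤzɤm]

/y/ harmonizes with /ɤ/ ([+back]) → [u]
/i/ harmonizes with /ɤ/ ([+back]) → [ɯ]
/y/ harmonizes with /ɤ/ ([+back]) → [u]
/e/ harmonizes with /ɤ/ ([+back]) → [ɤ]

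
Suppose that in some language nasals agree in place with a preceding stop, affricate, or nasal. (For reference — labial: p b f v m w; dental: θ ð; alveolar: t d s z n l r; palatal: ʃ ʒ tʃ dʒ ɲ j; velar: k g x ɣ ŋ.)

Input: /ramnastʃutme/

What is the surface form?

/n/ after /m/ (labial) → [m]
/m/ after /t/ (alveolar) → [n]

[rammastʃutne]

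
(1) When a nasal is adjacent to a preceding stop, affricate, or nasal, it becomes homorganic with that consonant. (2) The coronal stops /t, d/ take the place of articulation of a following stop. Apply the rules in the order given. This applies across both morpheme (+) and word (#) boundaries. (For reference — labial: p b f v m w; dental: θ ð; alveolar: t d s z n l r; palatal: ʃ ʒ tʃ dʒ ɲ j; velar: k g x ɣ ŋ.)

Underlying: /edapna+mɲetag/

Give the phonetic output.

Rule 1: /n/ after /p/ (labial) → [m]
Rule 1: /ɲ/ after /m/ (labial) → [m]
After rule 1: edapma+mmetag
Rule 2: no segment meets the rule's conditions; no change.

[edapma+mmetag]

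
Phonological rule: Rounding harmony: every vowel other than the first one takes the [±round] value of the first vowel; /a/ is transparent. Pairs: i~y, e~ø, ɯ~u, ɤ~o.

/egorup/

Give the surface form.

[egɤrɯp]

/o/ harmonizes with /e/ ([-round]) → [ɤ]
/u/ harmonizes with /e/ ([-round]) → [ɯ]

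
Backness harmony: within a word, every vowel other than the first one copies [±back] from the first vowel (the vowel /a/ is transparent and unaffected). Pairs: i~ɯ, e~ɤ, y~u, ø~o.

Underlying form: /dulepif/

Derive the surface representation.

/e/ harmonizes with /u/ ([+back]) → [ɤ]
/i/ harmonizes with /u/ ([+back]) → [ɯ]

[dulɤpɯf]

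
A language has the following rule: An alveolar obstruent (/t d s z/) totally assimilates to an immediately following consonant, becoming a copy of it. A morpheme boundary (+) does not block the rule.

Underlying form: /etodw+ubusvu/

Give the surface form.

[etoww+ubuvvu]

/d/ before /w/ → [w] (total assimilation)
/s/ before /v/ → [v] (total assimilation)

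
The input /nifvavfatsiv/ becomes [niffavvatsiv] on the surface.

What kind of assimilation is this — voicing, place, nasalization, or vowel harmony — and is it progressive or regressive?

voicing assimilation, progressive

/v/→[f] /f/→[v].
Each target copies a feature from the preceding segment, so the direction is progressive.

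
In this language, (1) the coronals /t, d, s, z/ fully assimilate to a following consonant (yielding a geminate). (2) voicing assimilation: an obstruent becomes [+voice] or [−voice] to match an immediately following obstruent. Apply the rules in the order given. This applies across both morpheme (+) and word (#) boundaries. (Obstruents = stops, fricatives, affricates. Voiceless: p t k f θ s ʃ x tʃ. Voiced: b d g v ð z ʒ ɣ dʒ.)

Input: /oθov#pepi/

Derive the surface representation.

Rule 1: no segment meets the rule's conditions; no change.
After rule 1: oθov#pepi
Rule 2: /v/ before /p/ (voiceless) → [f]

[oθof#pepi]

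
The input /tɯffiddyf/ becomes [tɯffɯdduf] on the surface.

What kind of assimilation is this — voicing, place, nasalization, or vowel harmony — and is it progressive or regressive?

/i/→[ɯ] /y/→[u].
Vowels agree with the first vowel, so the harmony is progressive.

vowel harmony, progressive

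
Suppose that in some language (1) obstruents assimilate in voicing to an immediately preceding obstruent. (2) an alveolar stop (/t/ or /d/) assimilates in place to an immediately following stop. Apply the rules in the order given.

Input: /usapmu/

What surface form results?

[usapmu]

Rule 1: no segment meets the rule's conditions; no change.
After rule 1: usapmu
Rule 2: no segment meets the rule's conditions; no change.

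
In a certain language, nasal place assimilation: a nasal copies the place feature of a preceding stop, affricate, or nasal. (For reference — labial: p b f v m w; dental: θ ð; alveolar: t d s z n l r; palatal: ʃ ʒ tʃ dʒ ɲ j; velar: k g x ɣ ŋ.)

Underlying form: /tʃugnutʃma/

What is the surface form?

[tʃugŋutʃɲa]

/n/ after /g/ (velar) → [ŋ]
/m/ after /tʃ/ (palatal) → [ɲ]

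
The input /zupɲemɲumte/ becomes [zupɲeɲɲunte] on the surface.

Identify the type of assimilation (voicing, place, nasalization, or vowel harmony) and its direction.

place assimilation, regressive

/m/→[ɲ] /m/→[n].
Each target copies a feature from the following segment, so the direction is regressive.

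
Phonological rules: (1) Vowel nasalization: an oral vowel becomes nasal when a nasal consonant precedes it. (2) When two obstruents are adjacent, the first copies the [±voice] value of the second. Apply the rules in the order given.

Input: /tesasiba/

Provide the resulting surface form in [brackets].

Rule 1: no segment meets the rule's conditions; no change.
After rule 1: tesasiba
Rule 2: no segment meets the rule's conditions; no change.

[tesasiba]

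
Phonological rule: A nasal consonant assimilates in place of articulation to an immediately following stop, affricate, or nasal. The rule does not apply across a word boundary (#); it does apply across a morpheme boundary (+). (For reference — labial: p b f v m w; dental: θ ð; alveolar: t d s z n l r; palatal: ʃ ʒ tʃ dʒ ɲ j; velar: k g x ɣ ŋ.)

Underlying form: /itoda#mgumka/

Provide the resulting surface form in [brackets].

/m/ before /g/ (velar) → [ŋ]
/m/ before /k/ (velar) → [ŋ]

[itoda#ŋguŋka]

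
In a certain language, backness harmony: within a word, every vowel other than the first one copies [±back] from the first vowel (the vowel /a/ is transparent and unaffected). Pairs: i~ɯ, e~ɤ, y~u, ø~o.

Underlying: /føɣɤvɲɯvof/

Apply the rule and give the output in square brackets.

/ɤ/ harmonizes with /ø/ ([-back]) → [e]
/ɯ/ harmonizes with /ø/ ([-back]) → [i]
/o/ harmonizes with /ø/ ([-back]) → [ø]

[føɣevɲivøf]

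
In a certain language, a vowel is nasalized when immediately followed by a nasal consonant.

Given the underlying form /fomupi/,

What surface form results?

/o/ before nasal /m/ → [õ]

[fõmupi]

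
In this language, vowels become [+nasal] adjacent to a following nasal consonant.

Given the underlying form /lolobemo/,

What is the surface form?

[lolobẽmo]

/e/ before nasal /m/ → [ẽ]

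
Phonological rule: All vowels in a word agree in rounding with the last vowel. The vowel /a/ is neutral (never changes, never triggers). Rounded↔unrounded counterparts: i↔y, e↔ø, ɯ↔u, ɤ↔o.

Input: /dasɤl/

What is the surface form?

no segment meets the rule's conditions; no change.

[dasɤl]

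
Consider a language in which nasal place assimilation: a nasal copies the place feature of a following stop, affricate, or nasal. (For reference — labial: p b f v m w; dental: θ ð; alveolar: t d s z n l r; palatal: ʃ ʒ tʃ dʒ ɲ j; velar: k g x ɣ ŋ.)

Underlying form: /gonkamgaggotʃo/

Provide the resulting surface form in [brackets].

[goŋkaŋgaggotʃo]

/n/ before /k/ (velar) → [ŋ]
/m/ before /g/ (velar) → [ŋ]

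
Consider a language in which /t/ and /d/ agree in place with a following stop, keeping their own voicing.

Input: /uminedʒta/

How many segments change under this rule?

No segment meets the rule's conditions.

0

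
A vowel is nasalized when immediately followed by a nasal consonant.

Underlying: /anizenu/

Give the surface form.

[ãnizẽnu]

/a/ before nasal /n/ → [ã]
/e/ before nasal /n/ → [ẽ]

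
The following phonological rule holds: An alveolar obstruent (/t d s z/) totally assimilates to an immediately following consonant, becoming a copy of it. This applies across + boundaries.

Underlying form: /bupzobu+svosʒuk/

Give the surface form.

[bupzobu+vvoʒʒuk]

/s/ before /v/ → [v] (total assimilation)
/s/ before /ʒ/ → [ʒ] (total assimilation)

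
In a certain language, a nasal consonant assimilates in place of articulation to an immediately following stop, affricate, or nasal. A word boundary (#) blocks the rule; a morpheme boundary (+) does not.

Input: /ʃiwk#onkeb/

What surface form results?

[ʃiwk#oŋkeb]

/n/ before /k/ (velar) → [ŋ]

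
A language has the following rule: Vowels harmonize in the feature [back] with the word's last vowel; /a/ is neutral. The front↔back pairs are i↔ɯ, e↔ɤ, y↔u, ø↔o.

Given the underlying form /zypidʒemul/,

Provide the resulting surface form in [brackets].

[zupɯdʒɤmul]

/y/ harmonizes with /u/ ([+back]) → [u]
/i/ harmonizes with /u/ ([+back]) → [ɯ]
/e/ harmonizes with /u/ ([+back]) → [ɤ]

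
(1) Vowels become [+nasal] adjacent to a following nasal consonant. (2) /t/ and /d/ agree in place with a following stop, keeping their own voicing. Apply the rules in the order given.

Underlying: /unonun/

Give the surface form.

Rule 1: /u/ before nasal /n/ → [ũ]
Rule 1: /o/ before nasal /n/ → [õ]
Rule 1: /u/ before nasal /n/ → [ũ]
After rule 1: ũnõnũn
Rule 2: no segment meets the rule's conditions; no change.

[ũnõnũn]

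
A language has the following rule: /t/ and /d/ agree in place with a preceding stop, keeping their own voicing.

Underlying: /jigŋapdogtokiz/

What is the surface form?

/d/ after /p/ (labial) → [b]
/t/ after /g/ (velar) → [k]

[jigŋapbogkokiz]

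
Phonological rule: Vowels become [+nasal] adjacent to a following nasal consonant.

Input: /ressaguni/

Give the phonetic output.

/u/ before nasal /n/ → [ũ]

[ressagũni]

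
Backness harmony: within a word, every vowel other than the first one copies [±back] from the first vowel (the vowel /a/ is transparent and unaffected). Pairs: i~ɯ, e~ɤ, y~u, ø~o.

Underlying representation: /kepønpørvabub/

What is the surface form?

/u/ harmonizes with /e/ ([-back]) → [y]

[kepønpørvabyb]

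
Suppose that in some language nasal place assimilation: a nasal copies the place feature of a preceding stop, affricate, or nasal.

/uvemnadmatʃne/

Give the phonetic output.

[uvemmadnatʃɲe]

/n/ after /m/ (labial) → [m]
/m/ after /d/ (alveolar) → [n]
/n/ after /tʃ/ (palatal) → [ɲ]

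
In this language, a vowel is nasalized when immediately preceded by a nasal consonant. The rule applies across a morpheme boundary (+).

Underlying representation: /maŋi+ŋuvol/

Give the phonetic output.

[mãŋĩ+ŋũvol]

/a/ after nasal /m/ → [ã]
/i/ after nasal /ŋ/ → [ĩ]
/u/ after nasal /ŋ/ → [ũ]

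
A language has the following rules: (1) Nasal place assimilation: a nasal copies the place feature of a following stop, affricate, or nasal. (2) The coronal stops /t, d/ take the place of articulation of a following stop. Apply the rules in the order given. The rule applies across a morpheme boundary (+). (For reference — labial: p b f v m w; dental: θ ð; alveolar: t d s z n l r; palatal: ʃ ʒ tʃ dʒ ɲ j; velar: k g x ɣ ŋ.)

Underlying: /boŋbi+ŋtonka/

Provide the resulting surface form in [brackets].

Rule 1: /ŋ/ before /b/ (labial) → [m]
Rule 1: /ŋ/ before /t/ (alveolar) → [n]
Rule 1: /n/ before /k/ (velar) → [ŋ]
After rule 1: bombi+ntoŋka
Rule 2: no segment meets the rule's conditions; no change.

[bombi+ntoŋka]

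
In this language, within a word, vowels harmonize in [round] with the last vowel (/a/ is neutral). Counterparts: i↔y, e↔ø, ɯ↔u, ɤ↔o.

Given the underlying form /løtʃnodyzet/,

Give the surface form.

[letʃnɤdizet]

/ø/ harmonizes with /e/ ([-round]) → [e]
/o/ harmonizes with /e/ ([-round]) → [ɤ]
/y/ harmonizes with /e/ ([-round]) → [i]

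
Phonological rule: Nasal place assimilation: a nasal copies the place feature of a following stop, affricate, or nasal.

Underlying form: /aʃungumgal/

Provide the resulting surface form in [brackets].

/n/ before /g/ (velar) → [ŋ]
/m/ before /g/ (velar) → [ŋ]

[aʃuŋguŋgal]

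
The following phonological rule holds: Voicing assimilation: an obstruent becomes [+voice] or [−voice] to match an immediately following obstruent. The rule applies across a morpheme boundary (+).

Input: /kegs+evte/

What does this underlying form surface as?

/g/ before /s/ (voiceless) → [k]
/v/ before /t/ (voiceless) → [f]

[keks+efte]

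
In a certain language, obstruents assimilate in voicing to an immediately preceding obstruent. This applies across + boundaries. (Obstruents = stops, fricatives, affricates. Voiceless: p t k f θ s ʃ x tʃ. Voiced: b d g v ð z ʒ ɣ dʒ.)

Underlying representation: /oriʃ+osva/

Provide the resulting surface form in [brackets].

/v/ after /s/ (voiceless) → [f]

[oriʃ+osfa]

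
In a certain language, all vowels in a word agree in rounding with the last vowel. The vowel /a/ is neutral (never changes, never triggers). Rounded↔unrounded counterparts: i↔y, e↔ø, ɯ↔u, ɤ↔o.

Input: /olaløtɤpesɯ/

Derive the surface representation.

[ɤlaletɤpesɯ]

/o/ harmonizes with /ɯ/ ([-round]) → [ɤ]
/ø/ harmonizes with /ɯ/ ([-round]) → [e]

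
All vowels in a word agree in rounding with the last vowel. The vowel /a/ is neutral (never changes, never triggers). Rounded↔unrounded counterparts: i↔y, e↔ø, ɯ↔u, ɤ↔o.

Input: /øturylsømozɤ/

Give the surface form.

[etɯrilsemɤzɤ]

/ø/ harmonizes with /ɤ/ ([-round]) → [e]
/u/ harmonizes with /ɤ/ ([-round]) → [ɯ]
/y/ harmonizes with /ɤ/ ([-round]) → [i]
/ø/ harmonizes with /ɤ/ ([-round]) → [e]
/o/ harmonizes with /ɤ/ ([-round]) → [ɤ]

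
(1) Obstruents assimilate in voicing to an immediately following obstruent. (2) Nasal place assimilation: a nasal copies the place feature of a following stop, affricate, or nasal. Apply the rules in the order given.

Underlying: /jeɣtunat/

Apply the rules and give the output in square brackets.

Rule 1: /ɣ/ before /t/ (voiceless) → [x]
After rule 1: jextunat
Rule 2: no segment meets the rule's conditions; no change.

[jextunat]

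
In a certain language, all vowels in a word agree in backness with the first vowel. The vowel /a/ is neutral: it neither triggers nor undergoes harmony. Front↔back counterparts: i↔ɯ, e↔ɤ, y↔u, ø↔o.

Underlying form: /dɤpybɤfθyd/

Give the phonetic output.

/y/ harmonizes with /ɤ/ ([+back]) → [u]
/y/ harmonizes with /ɤ/ ([+back]) → [u]

[dɤpubɤfθud]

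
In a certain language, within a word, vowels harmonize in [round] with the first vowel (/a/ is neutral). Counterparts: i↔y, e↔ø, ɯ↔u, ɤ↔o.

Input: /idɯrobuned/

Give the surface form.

[idɯrɤbɯned]

/o/ harmonizes with /i/ ([-round]) → [ɤ]
/u/ harmonizes with /i/ ([-round]) → [ɯ]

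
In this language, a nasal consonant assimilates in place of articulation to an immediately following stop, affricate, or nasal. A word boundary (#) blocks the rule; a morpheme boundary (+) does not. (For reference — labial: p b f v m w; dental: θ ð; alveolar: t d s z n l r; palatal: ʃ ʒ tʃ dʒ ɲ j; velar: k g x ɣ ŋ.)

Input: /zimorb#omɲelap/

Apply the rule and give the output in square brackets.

/m/ before /ɲ/ (palatal) → [ɲ]

[zimorb#oɲɲelap]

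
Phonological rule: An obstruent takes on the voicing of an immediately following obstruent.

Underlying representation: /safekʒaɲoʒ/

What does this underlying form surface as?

[safegʒaɲoʒ]

/k/ before /ʒ/ (voiced) → [g]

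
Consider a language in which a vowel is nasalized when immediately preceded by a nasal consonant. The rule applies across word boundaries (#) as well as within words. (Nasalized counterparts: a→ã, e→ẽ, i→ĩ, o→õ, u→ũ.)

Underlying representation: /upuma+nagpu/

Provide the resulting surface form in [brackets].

/a/ after nasal /m/ → [ã]
/a/ after nasal /n/ → [ã]

[upumã+nãgpu]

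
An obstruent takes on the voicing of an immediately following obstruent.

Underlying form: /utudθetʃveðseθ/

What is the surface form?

[ututθedʒveθseθ]

/d/ before /θ/ (voiceless) → [t]
/tʃ/ before /v/ (voiced) → [dʒ]
/ð/ before /s/ (voiceless) → [θ]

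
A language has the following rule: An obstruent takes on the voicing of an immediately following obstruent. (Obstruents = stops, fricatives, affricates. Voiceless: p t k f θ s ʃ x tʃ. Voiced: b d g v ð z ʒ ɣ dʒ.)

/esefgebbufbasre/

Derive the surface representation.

/f/ before /g/ (voiced) → [v]
/f/ before /b/ (voiced) → [v]

[esevgebbuvbasre]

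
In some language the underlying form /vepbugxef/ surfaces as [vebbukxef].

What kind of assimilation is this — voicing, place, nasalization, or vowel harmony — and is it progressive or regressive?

voicing assimilation, regressive

/p/→[b] /g/→[k].
Each target copies a feature from the following segment, so the direction is regressive.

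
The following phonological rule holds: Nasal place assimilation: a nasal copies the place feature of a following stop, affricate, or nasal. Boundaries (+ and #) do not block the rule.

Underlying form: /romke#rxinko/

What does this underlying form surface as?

/m/ before /k/ (velar) → [ŋ]
/n/ before /k/ (velar) → [ŋ]

[roŋke#rxiŋko]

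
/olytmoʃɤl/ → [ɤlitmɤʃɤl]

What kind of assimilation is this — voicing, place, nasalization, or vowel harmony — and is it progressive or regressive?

/o/→[ɤ] /y/→[i] /o/→[ɤ].
Vowels agree with the last vowel, so the harmony is regressive.

vowel harmony, regressive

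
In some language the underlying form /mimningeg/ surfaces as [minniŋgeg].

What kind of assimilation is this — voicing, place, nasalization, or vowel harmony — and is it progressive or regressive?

/m/→[n] /n/→[ŋ].
Each target copies a feature from the following segment, so the direction is regressive.

place assimilation, regressive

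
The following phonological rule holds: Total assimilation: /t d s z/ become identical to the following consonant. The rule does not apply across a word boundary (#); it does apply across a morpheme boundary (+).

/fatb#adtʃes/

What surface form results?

[fabb#atʃtʃes]

/t/ before /b/ → [b] (total assimilation)
/d/ before /tʃ/ → [tʃ] (total assimilation)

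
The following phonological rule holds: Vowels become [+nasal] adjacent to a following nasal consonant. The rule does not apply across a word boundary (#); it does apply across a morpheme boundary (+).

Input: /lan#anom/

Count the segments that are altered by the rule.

3

/a/ before nasal /n/ → [ã]
/a/ before nasal /n/ → [ã]
/o/ before nasal /m/ → [õ]
3 segments change.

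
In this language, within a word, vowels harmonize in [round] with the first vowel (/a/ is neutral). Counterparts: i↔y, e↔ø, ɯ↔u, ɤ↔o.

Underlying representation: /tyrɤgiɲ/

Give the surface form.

[tyrogyɲ]

/ɤ/ harmonizes with /y/ ([+round]) → [o]
/i/ harmonizes with /y/ ([+round]) → [y]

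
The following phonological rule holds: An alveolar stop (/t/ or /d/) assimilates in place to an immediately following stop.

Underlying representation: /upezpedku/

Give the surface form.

/d/ before /k/ (velar) → [g]

[upezpegku]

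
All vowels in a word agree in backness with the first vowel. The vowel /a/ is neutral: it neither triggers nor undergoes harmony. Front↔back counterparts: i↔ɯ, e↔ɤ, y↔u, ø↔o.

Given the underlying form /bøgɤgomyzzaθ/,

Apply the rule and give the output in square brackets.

[bøgegømyzzaθ]

/ɤ/ harmonizes with /ø/ ([-back]) → [e]
/o/ harmonizes with /ø/ ([-back]) → [ø]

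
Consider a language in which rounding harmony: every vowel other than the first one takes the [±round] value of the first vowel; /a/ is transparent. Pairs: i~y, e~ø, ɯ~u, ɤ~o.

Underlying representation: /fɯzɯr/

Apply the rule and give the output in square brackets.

[fɯzɯr]

no segment meets the rule's conditions; no change.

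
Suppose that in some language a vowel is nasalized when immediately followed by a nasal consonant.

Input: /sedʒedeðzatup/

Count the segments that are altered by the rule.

0

No segment meets the rule's conditions.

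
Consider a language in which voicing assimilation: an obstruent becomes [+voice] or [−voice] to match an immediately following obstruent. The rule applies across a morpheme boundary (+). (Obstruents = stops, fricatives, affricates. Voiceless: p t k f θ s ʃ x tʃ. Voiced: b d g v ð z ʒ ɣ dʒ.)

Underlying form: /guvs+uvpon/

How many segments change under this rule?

/v/ before /s/ (voiceless) → [f]
/v/ before /p/ (voiceless) → [f]
2 segments change.

2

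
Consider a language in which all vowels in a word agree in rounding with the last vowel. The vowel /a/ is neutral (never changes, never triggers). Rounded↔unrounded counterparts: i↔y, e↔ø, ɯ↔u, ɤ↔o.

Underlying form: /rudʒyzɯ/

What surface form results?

[rɯdʒizɯ]

/u/ harmonizes with /ɯ/ ([-round]) → [ɯ]
/y/ harmonizes with /ɯ/ ([-round]) → [i]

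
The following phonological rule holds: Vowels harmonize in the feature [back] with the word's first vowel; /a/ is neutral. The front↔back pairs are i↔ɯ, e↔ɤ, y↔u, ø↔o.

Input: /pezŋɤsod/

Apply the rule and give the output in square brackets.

[pezŋesød]

/ɤ/ harmonizes with /e/ ([-back]) → [e]
/o/ harmonizes with /e/ ([-back]) → [ø]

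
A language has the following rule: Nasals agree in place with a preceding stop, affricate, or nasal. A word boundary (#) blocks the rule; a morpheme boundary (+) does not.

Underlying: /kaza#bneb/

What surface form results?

/n/ after /b/ (labial) → [m]

[kaza#bmeb]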